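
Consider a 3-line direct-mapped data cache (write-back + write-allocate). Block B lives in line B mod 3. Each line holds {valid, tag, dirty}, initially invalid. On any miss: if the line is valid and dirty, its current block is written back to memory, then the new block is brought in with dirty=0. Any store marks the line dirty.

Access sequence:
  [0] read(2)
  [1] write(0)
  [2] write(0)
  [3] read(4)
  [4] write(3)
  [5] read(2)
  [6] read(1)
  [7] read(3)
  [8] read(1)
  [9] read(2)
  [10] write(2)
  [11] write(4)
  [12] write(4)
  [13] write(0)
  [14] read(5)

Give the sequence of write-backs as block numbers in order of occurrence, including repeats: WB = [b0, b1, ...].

0: R B2 -> L2 miss  d=-]
1: W B0 -> L0 miss  d=D]
2: W B0 -> L0 hit  d=D]
3: R B4 -> L1 miss  d=-]
4: W B3 -> L0 miss wb->B0  d=D]
5: R B2 -> L2 hit  d=-]
6: R B1 -> L1 miss  d=-]
7: R B3 -> L0 hit  d=D]
8: R B1 -> L1 hit  d=-]
9: R B2 -> L2 hit  d=-]
10: W B2 -> L2 hit  d=D]
11: W B4 -> L1 miss  d=D]
12: W B4 -> L1 hit  d=D]
13: W B0 -> L0 miss wb->B3  d=D]
14: R B5 -> L2 miss wb->B2  d=-]

WB = [0, 3, 2]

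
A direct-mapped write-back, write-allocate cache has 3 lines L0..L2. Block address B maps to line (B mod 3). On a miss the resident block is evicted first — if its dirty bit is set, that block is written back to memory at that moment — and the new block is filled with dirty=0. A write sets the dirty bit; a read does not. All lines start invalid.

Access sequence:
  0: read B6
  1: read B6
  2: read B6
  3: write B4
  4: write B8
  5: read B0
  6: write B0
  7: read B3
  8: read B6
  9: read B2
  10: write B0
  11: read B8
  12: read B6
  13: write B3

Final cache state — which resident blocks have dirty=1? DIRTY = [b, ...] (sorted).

0: R B6 -> L0 miss  d=-]
1: R B6 -> L0 hit  d=-]
2: R B6 -> L0 hit  d=-]
3: W B4 -> L1 miss  d=D]
4: W B8 -> L2 miss  d=D]
5: R B0 -> L0 miss  d=-]
6: W B0 -> L0 hit  d=D]
7: R B3 -> L0 miss wb->B0  d=-]
8: R B6 -> L0 miss  d=-]
9: R B2 -> L2 miss wb->B8  d=-]
10: W B0 -> L0 miss  d=D]
11: R B8 -> L2 miss  d=-]
12: R B6 -> L0 miss wb->B0  d=-]
13: W B3 -> L0 miss  d=D]

DIRTY = [3, 4]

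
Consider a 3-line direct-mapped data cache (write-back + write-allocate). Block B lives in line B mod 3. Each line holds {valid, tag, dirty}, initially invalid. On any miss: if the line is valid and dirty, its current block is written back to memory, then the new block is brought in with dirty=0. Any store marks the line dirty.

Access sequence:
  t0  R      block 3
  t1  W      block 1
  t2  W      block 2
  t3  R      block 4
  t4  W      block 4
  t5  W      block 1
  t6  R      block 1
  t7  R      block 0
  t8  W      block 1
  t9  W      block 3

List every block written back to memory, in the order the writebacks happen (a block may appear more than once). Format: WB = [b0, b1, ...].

WB = [1, 4]

  0 | R B3 → L0 miss [-]
  1 | W B1 → L1 miss [D]
  2 | W B2 → L2 miss [D]
  3 | R B4 → L1 miss wb→B1 [-]
  4 | W B4 → L1 hit [D]
  5 | W B1 → L1 miss wb→B4 [D]
  6 | R B1 → L1 hit [D]
  7 | R B0 → L0 miss [-]
  8 | W B1 → L1 hit [D]
  9 | W B3 → L0 miss [D]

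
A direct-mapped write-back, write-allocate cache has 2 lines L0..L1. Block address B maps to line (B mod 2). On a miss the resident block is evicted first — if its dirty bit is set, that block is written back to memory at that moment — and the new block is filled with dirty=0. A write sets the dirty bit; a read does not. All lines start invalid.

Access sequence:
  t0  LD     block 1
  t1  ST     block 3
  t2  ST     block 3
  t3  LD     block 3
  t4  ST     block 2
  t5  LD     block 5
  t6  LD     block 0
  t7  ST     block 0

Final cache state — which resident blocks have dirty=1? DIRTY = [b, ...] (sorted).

  0 | R B1 → L1 miss [-]
  1 | W B3 → L1 miss [D]
  2 | W B3 → L1 hit [D]
  3 | R B3 → L1 hit [D]
  4 | W B2 → L0 miss [D]
  5 | R B5 → L1 miss wb→B3 [-]
  6 | R B0 → L0 miss wb→B2 [-]
  7 | W B0 → L0 hit [D]

DIRTY = [0]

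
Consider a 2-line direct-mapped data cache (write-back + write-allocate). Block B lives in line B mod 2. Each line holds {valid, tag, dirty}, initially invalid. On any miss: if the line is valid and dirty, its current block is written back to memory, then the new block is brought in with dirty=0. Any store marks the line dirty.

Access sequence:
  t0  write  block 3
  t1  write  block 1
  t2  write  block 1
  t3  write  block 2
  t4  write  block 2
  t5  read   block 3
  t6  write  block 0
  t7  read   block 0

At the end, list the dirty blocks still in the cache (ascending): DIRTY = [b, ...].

0: W B3 → L1 miss [D]
1: W B1 → L1 miss wb→B3 [D]
2: W B1 → L1 hit [D]
3: W B2 → L0 miss [D]
4: W B2 → L0 hit [D]
5: R B3 → L1 miss wb→B1 [-]
6: W B0 → L0 miss wb→B2 [D]
7: R B0 → L0 hit [D]

DIRTY = [0]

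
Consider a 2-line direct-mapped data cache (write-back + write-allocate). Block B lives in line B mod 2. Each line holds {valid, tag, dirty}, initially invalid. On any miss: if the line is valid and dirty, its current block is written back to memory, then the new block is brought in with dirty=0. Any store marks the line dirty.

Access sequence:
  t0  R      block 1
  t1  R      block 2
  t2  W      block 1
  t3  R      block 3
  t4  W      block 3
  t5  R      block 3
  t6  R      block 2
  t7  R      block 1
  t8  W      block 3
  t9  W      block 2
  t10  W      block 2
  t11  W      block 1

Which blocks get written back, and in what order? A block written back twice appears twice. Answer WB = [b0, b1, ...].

WB = [1, 3, 3]

  0 | R B1 → L1 miss [-]
  1 | R B2 → L0 miss [-]
  2 | W B1 → L1 hit [D]
  3 | R B3 → L1 miss wb→B1 [-]
  4 | W B3 → L1 hit [D]
  5 | R B3 → L1 hit [D]
  6 | R B2 → L0 hit [-]
  7 | R B1 → L1 miss wb→B3 [-]
  8 | W B3 → L1 miss [D]
  9 | W B2 → L0 hit [D]
  10 | W B2 → L0 hit [D]
  11 | W B1 → L1 miss wb→B3 [D]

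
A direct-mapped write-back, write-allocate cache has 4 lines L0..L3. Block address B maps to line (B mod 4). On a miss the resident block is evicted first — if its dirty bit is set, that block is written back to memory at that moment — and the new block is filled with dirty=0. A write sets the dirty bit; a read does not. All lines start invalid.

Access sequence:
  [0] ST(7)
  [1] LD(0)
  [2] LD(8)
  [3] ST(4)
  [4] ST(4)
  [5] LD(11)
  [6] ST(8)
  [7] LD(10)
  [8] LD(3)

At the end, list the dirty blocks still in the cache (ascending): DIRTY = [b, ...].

DIRTY = [8]

0: W B7 -> L3 miss  d=D]
1: R B0 -> L0 miss  d=-]
2: R B8 -> L0 miss  d=-]
3: W B4 -> L0 miss  d=D]
4: W B4 -> L0 hit  d=D]
5: R B11 -> L3 miss wb->B7  d=-]
6: W B8 -> L0 miss wb->B4  d=D]
7: R B10 -> L2 miss  d=-]
8: R B3 -> L3 miss  d=-]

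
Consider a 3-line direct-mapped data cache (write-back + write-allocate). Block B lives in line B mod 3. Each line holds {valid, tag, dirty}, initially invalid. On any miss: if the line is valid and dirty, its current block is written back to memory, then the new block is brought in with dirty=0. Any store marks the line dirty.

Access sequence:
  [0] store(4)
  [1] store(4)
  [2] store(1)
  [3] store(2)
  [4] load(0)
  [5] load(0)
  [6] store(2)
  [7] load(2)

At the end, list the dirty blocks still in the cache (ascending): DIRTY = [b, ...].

0: W B4 -> L1 miss  d=D]
1: W B4 -> L1 hit  d=D]
2: W B1 -> L1 miss wb->B4  d=D]
3: W B2 -> L2 miss  d=D]
4: R B0 -> L0 miss  d=-]
5: R B0 -> L0 hit  d=-]
6: W B2 -> L2 hit  d=D]
7: R B2 -> L2 hit  d=D]

DIRTY = [1, 2]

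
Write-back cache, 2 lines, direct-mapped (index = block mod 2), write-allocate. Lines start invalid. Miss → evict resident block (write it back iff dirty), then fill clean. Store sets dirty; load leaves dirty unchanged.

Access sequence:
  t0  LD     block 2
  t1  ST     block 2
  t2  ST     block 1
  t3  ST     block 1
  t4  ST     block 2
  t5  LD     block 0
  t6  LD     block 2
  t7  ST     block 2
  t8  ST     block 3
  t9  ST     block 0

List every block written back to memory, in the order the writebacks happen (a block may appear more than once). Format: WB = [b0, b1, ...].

0: R B2 -> L0 miss  d=-]
1: W B2 -> L0 hit  d=D]
2: W B1 -> L1 miss  d=D]
3: W B1 -> L1 hit  d=D]
4: W B2 -> L0 hit  d=D]
5: R B0 -> L0 miss wb->B2  d=-]
6: R B2 -> L0 miss  d=-]
7: W B2 -> L0 hit  d=D]
8: W B3 -> L1 miss wb->B1  d=D]
9: W B0 -> L0 miss wb->B2  d=D]

WB = [2, 1, 2]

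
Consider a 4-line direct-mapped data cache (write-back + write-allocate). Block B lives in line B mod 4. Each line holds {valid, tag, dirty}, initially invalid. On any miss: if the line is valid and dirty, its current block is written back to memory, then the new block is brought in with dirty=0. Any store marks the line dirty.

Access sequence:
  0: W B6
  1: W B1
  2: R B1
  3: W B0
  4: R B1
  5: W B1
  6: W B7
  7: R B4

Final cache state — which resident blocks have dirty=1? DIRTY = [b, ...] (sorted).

0: W B6 → L2 miss [D]
1: W B1 → L1 miss [D]
2: R B1 → L1 hit [D]
3: W B0 → L0 miss [D]
4: R B1 → L1 hit [D]
5: W B1 → L1 hit [D]
6: W B7 → L3 miss [D]
7: R B4 → L0 miss wb→B0 [-]

DIRTY = [1, 6, 7]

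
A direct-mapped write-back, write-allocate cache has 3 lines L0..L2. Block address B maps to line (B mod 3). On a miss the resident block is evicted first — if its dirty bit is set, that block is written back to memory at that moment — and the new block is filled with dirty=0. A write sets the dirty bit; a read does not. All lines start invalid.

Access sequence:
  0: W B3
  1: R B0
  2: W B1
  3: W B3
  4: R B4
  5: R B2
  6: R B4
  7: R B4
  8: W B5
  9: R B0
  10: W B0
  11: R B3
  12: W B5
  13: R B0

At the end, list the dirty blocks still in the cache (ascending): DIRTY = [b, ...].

DIRTY = [5]

0: W B3 → L0 miss [D]
1: R B0 → L0 miss wb→B3 [-]
2: W B1 → L1 miss [D]
3: W B3 → L0 miss [D]
4: R B4 → L1 miss wb→B1 [-]
5: R B2 → L2 miss [-]
6: R B4 → L1 hit [-]
7: R B4 → L1 hit [-]
8: W B5 → L2 miss [D]
9: R B0 → L0 miss wb→B3 [-]
10: W B0 → L0 hit [D]
11: R B3 → L0 miss wb→B0 [-]
12: W B5 → L2 hit [D]
13: R B0 → L0 miss [-]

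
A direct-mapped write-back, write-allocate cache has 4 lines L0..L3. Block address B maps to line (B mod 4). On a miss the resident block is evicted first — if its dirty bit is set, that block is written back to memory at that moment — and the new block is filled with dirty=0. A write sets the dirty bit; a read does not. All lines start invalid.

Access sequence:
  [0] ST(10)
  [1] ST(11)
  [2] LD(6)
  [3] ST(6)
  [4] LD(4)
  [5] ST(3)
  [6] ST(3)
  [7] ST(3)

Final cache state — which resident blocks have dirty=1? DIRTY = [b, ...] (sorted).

0: W B10 → L2 miss [D]
1: W B11 → L3 miss [D]
2: R B6 → L2 miss wb→B10 [-]
3: W B6 → L2 hit [D]
4: R B4 → L0 miss [-]
5: W B3 → L3 miss wb→B11 [D]
6: W B3 → L3 hit [D]
7: W B3 → L3 hit [D]

DIRTY = [3, 6]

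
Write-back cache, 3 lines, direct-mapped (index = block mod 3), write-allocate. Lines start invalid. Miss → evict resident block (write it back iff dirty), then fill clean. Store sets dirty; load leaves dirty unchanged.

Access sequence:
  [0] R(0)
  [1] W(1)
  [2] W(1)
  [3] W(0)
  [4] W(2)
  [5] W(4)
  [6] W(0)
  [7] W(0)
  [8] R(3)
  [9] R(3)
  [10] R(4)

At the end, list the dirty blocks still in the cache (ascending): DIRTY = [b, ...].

DIRTY = [2, 4]

  0 | R B0 → L0 miss [-]
  1 | W B1 → L1 miss [D]
  2 | W B1 → L1 hit [D]
  3 | W B0 → L0 hit [D]
  4 | W B2 → L2 miss [D]
  5 | W B4 → L1 miss wb→B1 [D]
  6 | W B0 → L0 hit [D]
  7 | W B0 → L0 hit [D]
  8 | R B3 → L0 miss wb→B0 [-]
  9 | R B3 → L0 hit [-]
  10 | R B4 → L1 hit [D]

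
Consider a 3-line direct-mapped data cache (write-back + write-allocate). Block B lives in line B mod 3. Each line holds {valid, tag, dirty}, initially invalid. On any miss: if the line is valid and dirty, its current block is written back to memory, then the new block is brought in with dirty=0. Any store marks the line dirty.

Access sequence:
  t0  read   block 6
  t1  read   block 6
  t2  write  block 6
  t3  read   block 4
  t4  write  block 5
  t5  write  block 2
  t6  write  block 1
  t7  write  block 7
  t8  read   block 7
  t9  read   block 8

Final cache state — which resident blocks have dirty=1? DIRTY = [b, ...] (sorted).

DIRTY = [6, 7]

0: R B6 → L0 miss [-]
1: R B6 → L0 hit [-]
2: W B6 → L0 hit [D]
3: R B4 → L1 miss [-]
4: W B5 → L2 miss [D]
5: W B2 → L2 miss wb→B5 [D]
6: W B1 → L1 miss [D]
7: W B7 → L1 miss wb→B1 [D]
8: R B7 → L1 hit [D]
9: R B8 → L2 miss wb→B2 [-]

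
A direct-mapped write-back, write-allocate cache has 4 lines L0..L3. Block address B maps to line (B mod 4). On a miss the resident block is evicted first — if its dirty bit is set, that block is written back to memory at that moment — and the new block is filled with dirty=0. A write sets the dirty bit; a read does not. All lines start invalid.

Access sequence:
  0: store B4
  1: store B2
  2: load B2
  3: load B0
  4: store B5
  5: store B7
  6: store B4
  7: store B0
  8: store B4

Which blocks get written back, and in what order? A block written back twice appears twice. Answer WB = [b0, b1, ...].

WB = [4, 4, 0]

  0 | W B4 → L0 miss [D]
  1 | W B2 → L2 miss [D]
  2 | R B2 → L2 hit [D]
  3 | R B0 → L0 miss wb→B4 [-]
  4 | W B5 → L1 miss [D]
  5 | W B7 → L3 miss [D]
  6 | W B4 → L0 miss [D]
  7 | W B0 → L0 miss wb→B4 [D]
  8 | W B4 → L0 miss wb→B0 [D]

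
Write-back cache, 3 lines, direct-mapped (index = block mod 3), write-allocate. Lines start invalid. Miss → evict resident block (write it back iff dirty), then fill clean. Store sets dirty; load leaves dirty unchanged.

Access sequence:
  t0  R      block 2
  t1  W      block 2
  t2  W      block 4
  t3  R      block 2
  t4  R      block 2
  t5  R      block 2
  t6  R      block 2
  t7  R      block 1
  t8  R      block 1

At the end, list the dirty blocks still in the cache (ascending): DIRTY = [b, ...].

0: R B2 -> L2 miss  d=-]
1: W B2 -> L2 hit  d=D]
2: W B4 -> L1 miss  d=D]
3: R B2 -> L2 hit  d=D]
4: R B2 -> L2 hit  d=D]
5: R B2 -> L2 hit  d=D]
6: R B2 -> L2 hit  d=D]
7: R B1 -> L1 miss wb->B4  d=-]
8: R B1 -> L1 hit  d=-]

DIRTY = [2]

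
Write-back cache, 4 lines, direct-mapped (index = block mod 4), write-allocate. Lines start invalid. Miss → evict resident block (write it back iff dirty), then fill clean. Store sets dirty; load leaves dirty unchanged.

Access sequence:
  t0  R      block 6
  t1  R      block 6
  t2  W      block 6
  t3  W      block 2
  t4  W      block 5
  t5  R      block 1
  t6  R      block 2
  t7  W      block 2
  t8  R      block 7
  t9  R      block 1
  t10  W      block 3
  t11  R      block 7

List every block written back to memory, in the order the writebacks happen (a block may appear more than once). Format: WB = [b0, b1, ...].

WB = [6, 5, 3]

0: R B6 -> L2 miss  d=-]
1: R B6 -> L2 hit  d=-]
2: W B6 -> L2 hit  d=D]
3: W B2 -> L2 miss wb->B6  d=D]
4: W B5 -> L1 miss  d=D]
5: R B1 -> L1 miss wb->B5  d=-]
6: R B2 -> L2 hit  d=D]
7: W B2 -> L2 hit  d=D]
8: R B7 -> L3 miss  d=-]
9: R B1 -> L1 hit  d=-]
10: W B3 -> L3 miss  d=D]
11: R B7 -> L3 miss wb->B3  d=-]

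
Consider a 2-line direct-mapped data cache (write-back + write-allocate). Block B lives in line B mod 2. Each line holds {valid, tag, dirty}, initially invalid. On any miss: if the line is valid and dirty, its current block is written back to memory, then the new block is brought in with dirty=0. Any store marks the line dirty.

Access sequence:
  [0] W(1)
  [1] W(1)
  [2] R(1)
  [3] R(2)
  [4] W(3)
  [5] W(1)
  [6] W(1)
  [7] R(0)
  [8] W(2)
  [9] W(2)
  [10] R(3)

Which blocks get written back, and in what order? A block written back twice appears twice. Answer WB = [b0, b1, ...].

0: W B1 -> L1 miss  d=D]
1: W B1 -> L1 hit  d=D]
2: R B1 -> L1 hit  d=D]
3: R B2 -> L0 miss  d=-]
4: W B3 -> L1 miss wb->B1  d=D]
5: W B1 -> L1 miss wb->B3  d=D]
6: W B1 -> L1 hit  d=D]
7: R B0 -> L0 miss  d=-]
8: W B2 -> L0 miss  d=D]
9: W B2 -> L0 hit  d=D]
10: R B3 -> L1 miss wb->B1  d=-]

WB = [1, 3, 1]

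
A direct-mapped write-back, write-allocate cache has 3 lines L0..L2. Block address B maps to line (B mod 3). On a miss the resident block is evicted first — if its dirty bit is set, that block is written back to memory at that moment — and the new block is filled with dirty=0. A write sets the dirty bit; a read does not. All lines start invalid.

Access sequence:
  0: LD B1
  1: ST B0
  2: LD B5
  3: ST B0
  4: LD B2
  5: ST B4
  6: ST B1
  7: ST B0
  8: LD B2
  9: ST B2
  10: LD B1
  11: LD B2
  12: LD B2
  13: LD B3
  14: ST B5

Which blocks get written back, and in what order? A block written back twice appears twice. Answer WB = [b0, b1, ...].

WB = [4, 0, 2]

0: R B1 -> L1 miss  d=-]
1: W B0 -> L0 miss  d=D]
2: R B5 -> L2 miss  d=-]
3: W B0 -> L0 hit  d=D]
4: R B2 -> L2 miss  d=-]
5: W B4 -> L1 miss  d=D]
6: W B1 -> L1 miss wb->B4  d=D]
7: W B0 -> L0 hit  d=D]
8: R B2 -> L2 hit  d=-]
9: W B2 -> L2 hit  d=D]
10: R B1 -> L1 hit  d=D]
11: R B2 -> L2 hit  d=D]
12: R B2 -> L2 hit  d=D]
13: R B3 -> L0 miss wb->B0  d=-]
14: W B5 -> L2 miss wb->B2  d=D]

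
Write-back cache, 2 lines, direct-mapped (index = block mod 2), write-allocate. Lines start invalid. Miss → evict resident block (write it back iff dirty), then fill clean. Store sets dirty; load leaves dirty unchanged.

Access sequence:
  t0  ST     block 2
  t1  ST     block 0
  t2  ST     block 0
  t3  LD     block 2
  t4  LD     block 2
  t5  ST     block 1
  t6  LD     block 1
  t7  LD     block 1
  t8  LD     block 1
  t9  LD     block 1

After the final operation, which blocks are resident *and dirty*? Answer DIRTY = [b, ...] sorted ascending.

  0 | W B2 → L0 miss [D]
  1 | W B0 → L0 miss wb→B2 [D]
  2 | W B0 → L0 hit [D]
  3 | R B2 → L0 miss wb→B0 [-]
  4 | R B2 → L0 hit [-]
  5 | W B1 → L1 miss [D]
  6 | R B1 → L1 hit [D]
  7 | R B1 → L1 hit [D]
  8 | R B1 → L1 hit [D]
  9 | R B1 → L1 hit [D]

DIRTY = [1]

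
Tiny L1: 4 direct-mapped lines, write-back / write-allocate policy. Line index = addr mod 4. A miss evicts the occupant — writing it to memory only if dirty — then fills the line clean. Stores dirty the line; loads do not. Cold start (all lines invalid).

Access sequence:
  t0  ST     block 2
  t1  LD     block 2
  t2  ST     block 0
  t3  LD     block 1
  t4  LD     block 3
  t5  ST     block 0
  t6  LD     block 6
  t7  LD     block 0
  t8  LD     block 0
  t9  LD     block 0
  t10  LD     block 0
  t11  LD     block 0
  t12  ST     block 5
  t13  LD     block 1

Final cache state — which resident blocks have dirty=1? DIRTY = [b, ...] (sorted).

0: W B2 -> L2 miss  d=D]
1: R B2 -> L2 hit  d=D]
2: W B0 -> L0 miss  d=D]
3: R B1 -> L1 miss  d=-]
4: R B3 -> L3 miss  d=-]
5: W B0 -> L0 hit  d=D]
6: R B6 -> L2 miss wb->B2  d=-]
7: R B0 -> L0 hit  d=D]
8: R B0 -> L0 hit  d=D]
9: R B0 -> L0 hit  d=D]
10: R B0 -> L0 hit  d=D]
11: R B0 -> L0 hit  d=D]
12: W B5 -> L1 miss  d=D]
13: R B1 -> L1 miss wb->B5  d=-]

DIRTY = [0]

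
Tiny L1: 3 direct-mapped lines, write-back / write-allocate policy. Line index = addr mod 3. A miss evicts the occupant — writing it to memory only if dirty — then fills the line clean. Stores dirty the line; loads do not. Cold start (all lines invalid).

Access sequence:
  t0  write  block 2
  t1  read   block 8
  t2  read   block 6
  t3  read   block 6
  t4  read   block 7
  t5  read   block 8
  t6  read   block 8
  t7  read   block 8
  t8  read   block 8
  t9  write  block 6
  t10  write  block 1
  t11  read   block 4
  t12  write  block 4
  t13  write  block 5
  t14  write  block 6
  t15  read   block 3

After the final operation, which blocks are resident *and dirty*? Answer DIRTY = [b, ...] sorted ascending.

DIRTY = [4, 5]

0: W B2 → L2 miss [D]
1: R B8 → L2 miss wb→B2 [-]
2: R B6 → L0 miss [-]
3: R B6 → L0 hit [-]
4: R B7 → L1 miss [-]
5: R B8 → L2 hit [-]
6: R B8 → L2 hit [-]
7: R B8 → L2 hit [-]
8: R B8 → L2 hit [-]
9: W B6 → L0 hit [D]
10: W B1 → L1 miss [D]
11: R B4 → L1 miss wb→B1 [-]
12: W B4 → L1 hit [D]
13: W B5 → L2 miss [D]
14: W B6 → L0 hit [D]
15: R B3 → L0 miss wb→B6 [-]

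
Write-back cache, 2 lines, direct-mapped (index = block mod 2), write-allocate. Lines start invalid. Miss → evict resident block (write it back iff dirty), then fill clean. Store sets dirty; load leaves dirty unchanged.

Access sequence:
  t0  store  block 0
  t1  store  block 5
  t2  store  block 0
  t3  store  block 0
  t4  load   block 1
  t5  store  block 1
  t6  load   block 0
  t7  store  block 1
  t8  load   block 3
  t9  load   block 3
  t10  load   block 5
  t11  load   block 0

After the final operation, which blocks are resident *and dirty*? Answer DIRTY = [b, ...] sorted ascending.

DIRTY = [0]

0: W B0 -> L0 miss  d=D]
1: W B5 -> L1 miss  d=D]
2: W B0 -> L0 hit  d=D]
3: W B0 -> L0 hit  d=D]
4: R B1 -> L1 miss wb->B5  d=-]
5: W B1 -> L1 hit  d=D]
6: R B0 -> L0 hit  d=D]
7: W B1 -> L1 hit  d=D]
8: R B3 -> L1 miss wb->B1  d=-]
9: R B3 -> L1 hit  d=-]
10: R B5 -> L1 miss  d=-]
11: R B0 -> L0 hit  d=D]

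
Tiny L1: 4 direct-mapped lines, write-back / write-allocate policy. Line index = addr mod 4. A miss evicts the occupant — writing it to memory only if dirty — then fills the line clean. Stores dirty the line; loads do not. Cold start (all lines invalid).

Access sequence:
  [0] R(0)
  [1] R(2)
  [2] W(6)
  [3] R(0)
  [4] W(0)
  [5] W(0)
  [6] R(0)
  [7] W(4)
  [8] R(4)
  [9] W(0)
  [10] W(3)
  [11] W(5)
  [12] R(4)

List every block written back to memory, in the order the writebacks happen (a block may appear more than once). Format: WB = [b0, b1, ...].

0: R B0 -> L0 miss  d=-]
1: R B2 -> L2 miss  d=-]
2: W B6 -> L2 miss  d=D]
3: R B0 -> L0 hit  d=-]
4: W B0 -> L0 hit  d=D]
5: W B0 -> L0 hit  d=D]
6: R B0 -> L0 hit  d=D]
7: W B4 -> L0 miss wb->B0  d=D]
8: R B4 -> L0 hit  d=D]
9: W B0 -> L0 miss wb->B4  d=D]
10: W B3 -> L3 miss  d=D]
11: W B5 -> L1 miss  d=D]
12: R B4 -> L0 miss wb->B0  d=-]

WB = [0, 4, 0]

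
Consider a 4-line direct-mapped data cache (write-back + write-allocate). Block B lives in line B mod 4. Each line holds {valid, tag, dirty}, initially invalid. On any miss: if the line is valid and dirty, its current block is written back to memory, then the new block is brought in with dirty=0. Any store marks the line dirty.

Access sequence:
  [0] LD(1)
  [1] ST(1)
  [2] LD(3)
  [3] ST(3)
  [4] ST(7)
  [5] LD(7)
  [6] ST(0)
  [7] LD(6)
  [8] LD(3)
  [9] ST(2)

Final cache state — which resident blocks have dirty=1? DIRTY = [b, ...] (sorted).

DIRTY = [0, 1, 2]

  0 | R B1 → L1 miss [-]
  1 | W B1 → L1 hit [D]
  2 | R B3 → L3 miss [-]
  3 | W B3 → L3 hit [D]
  4 | W B7 → L3 miss wb→B3 [D]
  5 | R B7 → L3 hit [D]
  6 | W B0 → L0 miss [D]
  7 | R B6 → L2 miss [-]
  8 | R B3 → L3 miss wb→B7 [-]
  9 | W B2 → L2 miss [D]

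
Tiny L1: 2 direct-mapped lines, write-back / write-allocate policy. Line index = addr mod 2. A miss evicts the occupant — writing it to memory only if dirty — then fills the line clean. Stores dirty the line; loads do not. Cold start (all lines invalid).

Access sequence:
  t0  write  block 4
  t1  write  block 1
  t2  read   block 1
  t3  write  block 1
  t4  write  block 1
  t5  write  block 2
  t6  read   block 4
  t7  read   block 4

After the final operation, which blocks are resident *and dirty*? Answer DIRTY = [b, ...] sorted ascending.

0: W B4 -> L0 miss  d=D]
1: W B1 -> L1 miss  d=D]
2: R B1 -> L1 hit  d=D]
3: W B1 -> L1 hit  d=D]
4: W B1 -> L1 hit  d=D]
5: W B2 -> L0 miss wb->B4  d=D]
6: R B4 -> L0 miss wb->B2  d=-]
7: R B4 -> L0 hit  d=-]

DIRTY = [1]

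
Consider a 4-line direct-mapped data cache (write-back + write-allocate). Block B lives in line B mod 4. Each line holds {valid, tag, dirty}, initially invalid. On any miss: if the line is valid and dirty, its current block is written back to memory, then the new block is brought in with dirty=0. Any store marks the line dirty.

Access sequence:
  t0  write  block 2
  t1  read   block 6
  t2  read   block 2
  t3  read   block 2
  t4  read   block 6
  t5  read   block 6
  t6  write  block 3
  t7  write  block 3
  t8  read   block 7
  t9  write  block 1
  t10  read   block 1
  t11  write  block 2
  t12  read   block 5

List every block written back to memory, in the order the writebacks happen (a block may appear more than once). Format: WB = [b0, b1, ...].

WB = [2, 3, 1]

0: W B2 → L2 miss [D]
1: R B6 → L2 miss wb→B2 [-]
2: R B2 → L2 miss [-]
3: R B2 → L2 hit [-]
4: R B6 → L2 miss [-]
5: R B6 → L2 hit [-]
6: W B3 → L3 miss [D]
7: W B3 → L3 hit [D]
8: R B7 → L3 miss wb→B3 [-]
9: W B1 → L1 miss [D]
10: R B1 → L1 hit [D]
11: W B2 → L2 miss [D]
12: R B5 → L1 miss wb→B1 [-]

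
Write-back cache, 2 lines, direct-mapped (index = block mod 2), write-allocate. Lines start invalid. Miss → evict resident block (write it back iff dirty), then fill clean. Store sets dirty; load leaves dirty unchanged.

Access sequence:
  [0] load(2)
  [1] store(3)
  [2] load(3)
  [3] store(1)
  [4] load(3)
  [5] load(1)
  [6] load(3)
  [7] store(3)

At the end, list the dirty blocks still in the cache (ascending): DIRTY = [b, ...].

  0 | R B2 → L0 miss [-]
  1 | W B3 → L1 miss [D]
  2 | R B3 → L1 hit [D]
  3 | W B1 → L1 miss wb→B3 [D]
  4 | R B3 → L1 miss wb→B1 [-]
  5 | R B1 → L1 miss [-]
  6 | R B3 → L1 miss [-]
  7 | W B3 → L1 hit [D]

DIRTY = [3]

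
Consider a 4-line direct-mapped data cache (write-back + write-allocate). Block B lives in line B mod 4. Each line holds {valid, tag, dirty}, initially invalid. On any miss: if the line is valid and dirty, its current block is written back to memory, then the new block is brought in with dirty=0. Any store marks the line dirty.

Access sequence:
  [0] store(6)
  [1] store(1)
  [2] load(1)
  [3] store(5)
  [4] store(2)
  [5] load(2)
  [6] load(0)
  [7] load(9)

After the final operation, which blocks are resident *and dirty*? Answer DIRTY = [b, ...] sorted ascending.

0: W B6 -> L2 miss  d=D]
1: W B1 -> L1 miss  d=D]
2: R B1 -> L1 hit  d=D]
3: W B5 -> L1 miss wb->B1  d=D]
4: W B2 -> L2 miss wb->B6  d=D]
5: R B2 -> L2 hit  d=D]
6: R B0 -> L0 miss  d=-]
7: R B9 -> L1 miss wb->B5  d=-]

DIRTY = [2]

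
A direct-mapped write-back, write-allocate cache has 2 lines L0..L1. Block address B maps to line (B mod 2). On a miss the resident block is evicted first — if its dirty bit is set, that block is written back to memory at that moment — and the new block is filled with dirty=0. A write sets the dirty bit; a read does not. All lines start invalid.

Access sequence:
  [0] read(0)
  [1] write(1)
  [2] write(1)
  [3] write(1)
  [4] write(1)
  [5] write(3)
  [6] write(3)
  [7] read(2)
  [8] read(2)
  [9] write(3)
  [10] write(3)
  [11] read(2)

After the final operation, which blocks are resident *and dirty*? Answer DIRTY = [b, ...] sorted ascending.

0: R B0 → L0 miss [-]
1: W B1 → L1 miss [D]
2: W B1 → L1 hit [D]
3: W B1 → L1 hit [D]
4: W B1 → L1 hit [D]
5: W B3 → L1 miss wb→B1 [D]
6: W B3 → L1 hit [D]
7: R B2 → L0 miss [-]
8: R B2 → L0 hit [-]
9: W B3 → L1 hit [D]
10: W B3 → L1 hit [D]
11: R B2 → L0 hit [-]

DIRTY = [3]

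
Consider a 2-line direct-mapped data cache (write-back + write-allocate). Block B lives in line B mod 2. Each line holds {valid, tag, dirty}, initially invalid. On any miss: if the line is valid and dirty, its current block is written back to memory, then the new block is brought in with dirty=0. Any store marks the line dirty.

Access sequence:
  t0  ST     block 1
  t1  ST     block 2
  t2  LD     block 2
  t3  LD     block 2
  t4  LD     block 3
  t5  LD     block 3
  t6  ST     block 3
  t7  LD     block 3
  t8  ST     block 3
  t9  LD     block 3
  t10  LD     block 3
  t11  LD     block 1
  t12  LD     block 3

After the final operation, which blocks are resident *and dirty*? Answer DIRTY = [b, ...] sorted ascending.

  0 | W B1 → L1 miss [D]
  1 | W B2 → L0 miss [D]
  2 | R B2 → L0 hit [D]
  3 | R B2 → L0 hit [D]
  4 | R B3 → L1 miss wb→B1 [-]
  5 | R B3 → L1 hit [-]
  6 | W B3 → L1 hit [D]
  7 | R B3 → L1 hit [D]
  8 | W B3 → L1 hit [D]
  9 | R B3 → L1 hit [D]
  10 | R B3 → L1 hit [D]
  11 | R B1 → L1 miss wb→B3 [-]
  12 | R B3 → L1 miss [-]

DIRTY = [2]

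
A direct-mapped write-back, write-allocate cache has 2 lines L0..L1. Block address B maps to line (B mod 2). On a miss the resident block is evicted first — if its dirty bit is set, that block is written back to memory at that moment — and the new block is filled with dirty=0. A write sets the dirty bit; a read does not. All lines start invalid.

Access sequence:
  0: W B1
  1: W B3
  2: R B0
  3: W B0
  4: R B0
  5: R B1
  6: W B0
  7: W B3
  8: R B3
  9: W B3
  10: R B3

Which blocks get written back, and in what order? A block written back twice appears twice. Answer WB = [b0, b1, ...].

WB = [1, 3]

0: W B1 → L1 miss [D]
1: W B3 → L1 miss wb→B1 [D]
2: R B0 → L0 miss [-]
3: W B0 → L0 hit [D]
4: R B0 → L0 hit [D]
5: R B1 → L1 miss wb→B3 [-]
6: W B0 → L0 hit [D]
7: W B3 → L1 miss [D]
8: R B3 → L1 hit [D]
9: W B3 → L1 hit [D]
10: R B3 → L1 hit [D]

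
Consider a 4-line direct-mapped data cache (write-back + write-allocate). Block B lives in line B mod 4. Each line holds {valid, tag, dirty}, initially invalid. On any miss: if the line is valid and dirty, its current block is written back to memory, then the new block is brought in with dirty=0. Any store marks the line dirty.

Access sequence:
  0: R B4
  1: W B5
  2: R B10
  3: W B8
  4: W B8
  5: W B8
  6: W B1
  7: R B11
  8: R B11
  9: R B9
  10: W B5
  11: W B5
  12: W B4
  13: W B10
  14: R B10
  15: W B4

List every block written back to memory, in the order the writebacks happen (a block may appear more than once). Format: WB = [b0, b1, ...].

WB = [5, 1, 8]

  0 | R B4 → L0 miss [-]
  1 | W B5 → L1 miss [D]
  2 | R B10 → L2 miss [-]
  3 | W B8 → L0 miss [D]
  4 | W B8 → L0 hit [D]
  5 | W B8 → L0 hit [D]
  6 | W B1 → L1 miss wb→B5 [D]
  7 | R B11 → L3 miss [-]
  8 | R B11 → L3 hit [-]
  9 | R B9 → L1 miss wb→B1 [-]
  10 | W B5 → L1 miss [D]
  11 | W B5 → L1 hit [D]
  12 | W B4 → L0 miss wb→B8 [D]
  13 | W B10 → L2 hit [D]
  14 | R B10 → L2 hit [D]
  15 | W B4 → L0 hit [D]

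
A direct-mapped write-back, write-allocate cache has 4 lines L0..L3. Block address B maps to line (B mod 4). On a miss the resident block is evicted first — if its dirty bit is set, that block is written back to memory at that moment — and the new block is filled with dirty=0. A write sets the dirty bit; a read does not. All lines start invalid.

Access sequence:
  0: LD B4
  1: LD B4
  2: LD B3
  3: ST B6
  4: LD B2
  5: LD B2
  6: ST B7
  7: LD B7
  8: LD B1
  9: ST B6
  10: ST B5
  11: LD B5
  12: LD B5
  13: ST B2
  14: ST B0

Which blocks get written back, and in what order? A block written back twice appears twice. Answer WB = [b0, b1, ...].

WB = [6, 6]

  0 | R B4 → L0 miss [-]
  1 | R B4 → L0 hit [-]
  2 | R B3 → L3 miss [-]
  3 | W B6 → L2 miss [D]
  4 | R B2 → L2 miss wb→B6 [-]
  5 | R B2 → L2 hit [-]
  6 | W B7 → L3 miss [D]
  7 | R B7 → L3 hit [D]
  8 | R B1 → L1 miss [-]
  9 | W B6 → L2 miss [D]
  10 | W B5 → L1 miss [D]
  11 | R B5 → L1 hit [D]
  12 | R B5 → L1 hit [D]
  13 | W B2 → L2 miss wb→B6 [D]
  14 | W B0 → L0 miss [D]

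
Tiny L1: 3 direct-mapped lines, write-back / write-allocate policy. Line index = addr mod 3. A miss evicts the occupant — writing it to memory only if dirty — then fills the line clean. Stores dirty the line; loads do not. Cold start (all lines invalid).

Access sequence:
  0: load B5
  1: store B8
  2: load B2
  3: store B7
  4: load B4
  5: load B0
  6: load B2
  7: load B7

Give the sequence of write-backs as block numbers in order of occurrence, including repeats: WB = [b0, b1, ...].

WB = [8, 7]

  0 | R B5 → L2 miss [-]
  1 | W B8 → L2 miss [D]
  2 | R B2 → L2 miss wb→B8 [-]
  3 | W B7 → L1 miss [D]
  4 | R B4 → L1 miss wb→B7 [-]
  5 | R B0 → L0 miss [-]
  6 | R B2 → L2 hit [-]
  7 | R B7 → L1 miss [-]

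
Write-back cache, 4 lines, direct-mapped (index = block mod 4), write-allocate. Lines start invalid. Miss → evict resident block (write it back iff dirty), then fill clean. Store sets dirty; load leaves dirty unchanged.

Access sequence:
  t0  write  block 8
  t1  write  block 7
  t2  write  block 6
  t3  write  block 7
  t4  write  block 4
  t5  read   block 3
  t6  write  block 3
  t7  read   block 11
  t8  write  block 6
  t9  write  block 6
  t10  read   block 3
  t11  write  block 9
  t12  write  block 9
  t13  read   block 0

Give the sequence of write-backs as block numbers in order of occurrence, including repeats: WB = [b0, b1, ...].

  0 | W B8 → L0 miss [D]
  1 | W B7 → L3 miss [D]
  2 | W B6 → L2 miss [D]
  3 | W B7 → L3 hit [D]
  4 | W B4 → L0 miss wb→B8 [D]
  5 | R B3 → L3 miss wb→B7 [-]
  6 | W B3 → L3 hit [D]
  7 | R B11 → L3 miss wb→B3 [-]
  8 | W B6 → L2 hit [D]
  9 | W B6 → L2 hit [D]
  10 | R B3 → L3 miss [-]
  11 | W B9 → L1 miss [D]
  12 | W B9 → L1 hit [D]
  13 | R B0 → L0 miss wb→B4 [-]

WB = [8, 7, 3, 4]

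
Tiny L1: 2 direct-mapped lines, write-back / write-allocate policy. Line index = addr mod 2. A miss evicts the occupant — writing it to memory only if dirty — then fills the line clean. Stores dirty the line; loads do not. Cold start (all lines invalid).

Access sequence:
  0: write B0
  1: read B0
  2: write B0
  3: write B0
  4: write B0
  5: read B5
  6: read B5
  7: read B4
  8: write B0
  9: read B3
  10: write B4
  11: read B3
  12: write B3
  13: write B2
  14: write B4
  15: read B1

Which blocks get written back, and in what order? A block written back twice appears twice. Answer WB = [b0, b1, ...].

WB = [0, 0, 4, 2, 3]

0: W B0 -> L0 miss  d=D]
1: R B0 -> L0 hit  d=D]
2: W B0 -> L0 hit  d=D]
3: W B0 -> L0 hit  d=D]
4: W B0 -> L0 hit  d=D]
5: R B5 -> L1 miss  d=-]
6: R B5 -> L1 hit  d=-]
7: R B4 -> L0 miss wb->B0  d=-]
8: W B0 -> L0 miss  d=D]
9: R B3 -> L1 miss  d=-]
10: W B4 -> L0 miss wb->B0  d=D]
11: R B3 -> L1 hit  d=-]
12: W B3 -> L1 hit  d=D]
13: W B2 -> L0 miss wb->B4  d=D]
14: W B4 -> L0 miss wb->B2  d=D]
15: R B1 -> L1 miss wb->B3  d=-]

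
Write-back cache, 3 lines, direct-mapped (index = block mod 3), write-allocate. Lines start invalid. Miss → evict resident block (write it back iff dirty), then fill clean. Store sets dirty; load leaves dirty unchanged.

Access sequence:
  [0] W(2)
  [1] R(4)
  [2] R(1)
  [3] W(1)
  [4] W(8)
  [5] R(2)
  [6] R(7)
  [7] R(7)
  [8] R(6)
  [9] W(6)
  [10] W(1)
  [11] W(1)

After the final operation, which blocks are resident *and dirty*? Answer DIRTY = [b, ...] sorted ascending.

  0 | W B2 → L2 miss [D]
  1 | R B4 → L1 miss [-]
  2 | R B1 → L1 miss [-]
  3 | W B1 → L1 hit [D]
  4 | W B8 → L2 miss wb→B2 [D]
  5 | R B2 → L2 miss wb→B8 [-]
  6 | R B7 → L1 miss wb→B1 [-]
  7 | R B7 → L1 hit [-]
  8 | R B6 → L0 miss [-]
  9 | W B6 → L0 hit [D]
  10 | W B1 → L1 miss [D]
  11 | W B1 → L1 hit [D]

DIRTY = [1, 6]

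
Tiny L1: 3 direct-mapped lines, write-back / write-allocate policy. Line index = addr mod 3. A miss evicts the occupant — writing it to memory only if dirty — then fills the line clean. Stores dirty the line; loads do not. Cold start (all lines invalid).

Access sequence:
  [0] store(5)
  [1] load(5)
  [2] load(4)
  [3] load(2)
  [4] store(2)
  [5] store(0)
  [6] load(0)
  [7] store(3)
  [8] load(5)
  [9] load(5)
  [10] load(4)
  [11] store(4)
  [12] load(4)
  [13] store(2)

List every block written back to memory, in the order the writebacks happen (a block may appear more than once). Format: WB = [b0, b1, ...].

WB = [5, 0, 2]

0: W B5 → L2 miss [D]
1: R B5 → L2 hit [D]
2: R B4 → L1 miss [-]
3: R B2 → L2 miss wb→B5 [-]
4: W B2 → L2 hit [D]
5: W B0 → L0 miss [D]
6: R B0 → L0 hit [D]
7: W B3 → L0 miss wb→B0 [D]
8: R B5 → L2 miss wb→B2 [-]
9: R B5 → L2 hit [-]
10: R B4 → L1 hit [-]
11: W B4 → L1 hit [D]
12: R B4 → L1 hit [D]
13: W B2 → L2 miss [D]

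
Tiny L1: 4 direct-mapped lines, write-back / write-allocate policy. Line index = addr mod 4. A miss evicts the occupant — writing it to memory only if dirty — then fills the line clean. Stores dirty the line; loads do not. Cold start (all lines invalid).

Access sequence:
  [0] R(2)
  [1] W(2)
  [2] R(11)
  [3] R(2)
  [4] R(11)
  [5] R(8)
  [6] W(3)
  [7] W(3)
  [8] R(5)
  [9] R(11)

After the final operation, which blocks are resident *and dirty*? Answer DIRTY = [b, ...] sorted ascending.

0: R B2 → L2 miss [-]
1: W B2 → L2 hit [D]
2: R B11 → L3 miss [-]
3: R B2 → L2 hit [D]
4: R B11 → L3 hit [-]
5: R B8 → L0 miss [-]
6: W B3 → L3 miss [D]
7: W B3 → L3 hit [D]
8: R B5 → L1 miss [-]
9: R B11 → L3 miss wb→B3 [-]

DIRTY = [2]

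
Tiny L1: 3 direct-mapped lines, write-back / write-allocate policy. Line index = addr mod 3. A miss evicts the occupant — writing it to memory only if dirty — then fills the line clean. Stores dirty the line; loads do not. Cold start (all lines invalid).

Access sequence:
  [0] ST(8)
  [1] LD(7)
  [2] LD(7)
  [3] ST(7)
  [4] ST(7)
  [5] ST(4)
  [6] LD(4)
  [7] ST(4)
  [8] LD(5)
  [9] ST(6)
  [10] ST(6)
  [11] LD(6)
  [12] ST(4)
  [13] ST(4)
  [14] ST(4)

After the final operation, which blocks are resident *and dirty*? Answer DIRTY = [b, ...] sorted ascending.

0: W B8 → L2 miss [D]
1: R B7 → L1 miss [-]
2: R B7 → L1 hit [-]
3: W B7 → L1 hit [D]
4: W B7 → L1 hit [D]
5: W B4 → L1 miss wb→B7 [D]
6: R B4 → L1 hit [D]
7: W B4 → L1 hit [D]
8: R B5 → L2 miss wb→B8 [-]
9: W B6 → L0 miss [D]
10: W B6 → L0 hit [D]
11: R B6 → L0 hit [D]
12: W B4 → L1 hit [D]
13: W B4 → L1 hit [D]
14: W B4 → L1 hit [D]

DIRTY = [4, 6]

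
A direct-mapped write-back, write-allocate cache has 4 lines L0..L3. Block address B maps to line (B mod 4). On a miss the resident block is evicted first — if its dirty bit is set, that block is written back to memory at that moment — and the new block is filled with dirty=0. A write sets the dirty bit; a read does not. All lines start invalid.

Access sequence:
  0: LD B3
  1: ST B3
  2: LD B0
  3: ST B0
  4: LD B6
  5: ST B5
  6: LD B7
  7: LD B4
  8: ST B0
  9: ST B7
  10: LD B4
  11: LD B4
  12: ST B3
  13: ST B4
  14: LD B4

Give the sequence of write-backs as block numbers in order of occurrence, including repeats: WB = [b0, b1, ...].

WB = [3, 0, 0, 7]

  0 | R B3 → L3 miss [-]
  1 | W B3 → L3 hit [D]
  2 | R B0 → L0 miss [-]
  3 | W B0 → L0 hit [D]
  4 | R B6 → L2 miss [-]
  5 | W B5 → L1 miss [D]
  6 | R B7 → L3 miss wb→B3 [-]
  7 | R B4 → L0 miss wb→B0 [-]
  8 | W B0 → L0 miss [D]
  9 | W B7 → L3 hit [D]
  10 | R B4 → L0 miss wb→B0 [-]
  11 | R B4 → L0 hit [-]
  12 | W B3 → L3 miss wb→B7 [D]
  13 | W B4 → L0 hit [D]
  14 | R B4 → L0 hit [D]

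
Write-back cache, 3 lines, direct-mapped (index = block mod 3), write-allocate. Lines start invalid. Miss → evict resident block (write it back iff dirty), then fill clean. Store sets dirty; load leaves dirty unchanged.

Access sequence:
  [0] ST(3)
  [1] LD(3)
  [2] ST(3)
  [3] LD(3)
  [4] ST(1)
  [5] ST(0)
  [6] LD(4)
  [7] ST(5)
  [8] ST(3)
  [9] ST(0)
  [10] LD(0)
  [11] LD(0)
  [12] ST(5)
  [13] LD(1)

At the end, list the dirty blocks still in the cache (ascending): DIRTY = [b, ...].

0: W B3 → L0 miss [D]
1: R B3 → L0 hit [D]
2: W B3 → L0 hit [D]
3: R B3 → L0 hit [D]
4: W B1 → L1 miss [D]
5: W B0 → L0 miss wb→B3 [D]
6: R B4 → L1 miss wb→B1 [-]
7: W B5 → L2 miss [D]
8: W B3 → L0 miss wb→B0 [D]
9: W B0 → L0 miss wb→B3 [D]
10: R B0 → L0 hit [D]
11: R B0 → L0 hit [D]
12: W B5 → L2 hit [D]
13: R B1 → L1 miss [-]

DIRTY = [0, 5]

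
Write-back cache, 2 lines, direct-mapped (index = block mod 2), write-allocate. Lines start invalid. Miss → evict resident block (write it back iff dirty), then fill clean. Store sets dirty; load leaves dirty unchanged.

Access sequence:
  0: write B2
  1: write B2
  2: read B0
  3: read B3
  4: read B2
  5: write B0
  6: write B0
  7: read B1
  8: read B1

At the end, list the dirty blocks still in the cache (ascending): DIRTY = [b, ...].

0: W B2 → L0 miss [D]
1: W B2 → L0 hit [D]
2: R B0 → L0 miss wb→B2 [-]
3: R B3 → L1 miss [-]
4: R B2 → L0 miss [-]
5: W B0 → L0 miss [D]
6: W B0 → L0 hit [D]
7: R B1 → L1 miss [-]
8: R B1 → L1 hit [-]

DIRTY = [0]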